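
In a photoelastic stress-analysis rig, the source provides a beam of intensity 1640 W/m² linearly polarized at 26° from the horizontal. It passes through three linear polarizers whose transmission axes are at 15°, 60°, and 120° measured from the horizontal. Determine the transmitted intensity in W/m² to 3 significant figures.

I ≈ 198 W/m²

I₁ = 1640 W/m² · cos²(11°) = 1580 W/m².
I₂ = I₁ · cos²(45°) = 1580 · 0.5 = 790.1 W/m².
I₃ = I₂ · cos²(60°) = 790.1 · 0.25 = 197.5 W/m².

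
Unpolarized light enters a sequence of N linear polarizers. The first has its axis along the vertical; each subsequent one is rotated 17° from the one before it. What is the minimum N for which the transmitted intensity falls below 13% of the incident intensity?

N = 17

First polarizer halves the unpolarized light: factor 1/2.
Each further stage multiplies by cos²(17°) = 0.9145.
After N polarizers: T = 0.5·0.9145^(N−1). Require T < 0.13 ⇒ N−1 > ln(0.13/0.5)/ln(0.9145) = 15.08, so N−1 ≥ 16 and N = 17.
Check: N=17 gives T = 0.1197 < 0.13; N=16 gives T = 0.1309.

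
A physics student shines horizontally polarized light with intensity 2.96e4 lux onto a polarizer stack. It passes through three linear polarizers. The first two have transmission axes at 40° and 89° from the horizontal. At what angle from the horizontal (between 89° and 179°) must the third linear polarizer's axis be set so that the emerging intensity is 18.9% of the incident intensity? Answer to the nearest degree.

By Malus's law, I₁ = I₀ cos²(40° − 0°) = I₀ cos²(40°) = 0.5868 I₀.
I₂ = I₁ cos²(89° − 40°) = 0.5868 I₀ · cos²(49°) = 0.2526 I₀.
Need I₃/I₀ = 0.189, so cos²(θ − 89°) = 0.189 / 0.2526 = 0.7483.
θ − 89° = arccos(√0.7483) = 30.1°, giving θ ≈ 89 + 30.1 = 119.1°.

θ ≈ 119°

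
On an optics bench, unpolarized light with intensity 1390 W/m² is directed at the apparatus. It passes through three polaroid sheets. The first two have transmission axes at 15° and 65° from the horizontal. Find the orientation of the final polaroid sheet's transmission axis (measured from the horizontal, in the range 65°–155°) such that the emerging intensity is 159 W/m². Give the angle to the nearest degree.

θ ≈ 107°

Unpolarized light through the first polarizer → I₁ = ½ I₀, now polarized at 15°.
I₂ = I₁ cos²(65° − 15°) = 0.5 I₀ · cos²(50°) = 0.2066 I₀.
Target fraction: 159 / 1390 W/m² = 0.1144 of I₀.
Need I₃/I₀ = 0.1144, so cos²(θ − 65°) = 0.1144 / 0.2066 = 0.5537.
θ − 65° = arccos(√0.5537) = 41.9°, giving θ ≈ 65 + 41.9 = 106.9°.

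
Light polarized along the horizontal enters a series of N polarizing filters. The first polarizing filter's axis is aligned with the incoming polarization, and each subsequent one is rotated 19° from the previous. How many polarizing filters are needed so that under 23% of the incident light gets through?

First polarizer is aligned with the polarization: full transmission.
Each further stage multiplies by cos²(19°) = 0.894.
After N polarizers: T = 0.894^(N−1). Require T < 0.23 ⇒ N−1 > ln(0.23)/ln(0.894) = 13.12, so N−1 ≥ 14 and N = 15.
Check: N=15 gives T = 0.2083 < 0.23; N=14 gives T = 0.233.

N = 15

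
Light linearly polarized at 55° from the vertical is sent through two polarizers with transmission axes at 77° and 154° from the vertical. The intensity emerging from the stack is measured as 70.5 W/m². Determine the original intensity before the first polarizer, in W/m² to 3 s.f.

By Malus's law, I₁ = I₀ cos²(77° − 55°) = I₀ cos²(22°) = 0.8597 I₀.
I₂ = I₁ cos²(154° − 77°) = 0.8597 I₀ · cos²(77°) = 0.0435 I₀.
So 70.5 W/m² = 0.0435 I₀, giving I₀ = 70.5/0.0435 = 1621 W/m².

I₀ ≈ 1620 W/m²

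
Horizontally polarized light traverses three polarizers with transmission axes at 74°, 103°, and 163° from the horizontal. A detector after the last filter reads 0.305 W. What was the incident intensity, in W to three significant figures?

I₀ ≈ 21.0 W

By Malus's law, I₁ = I₀ cos²(74° − 0°) = I₀ cos²(74°) = 0.07598 I₀.
I₂ = I₁ cos²(103° − 74°) = 0.07598 I₀ · cos²(29°) = 0.05812 I₀.
I₃ = I₂ cos²(163° − 103°) = 0.05812 I₀ · cos²(60°) = 0.01453 I₀.
So 0.305 W = 0.01453 I₀, giving I₀ = 0.305/0.01453 = 20.99 W.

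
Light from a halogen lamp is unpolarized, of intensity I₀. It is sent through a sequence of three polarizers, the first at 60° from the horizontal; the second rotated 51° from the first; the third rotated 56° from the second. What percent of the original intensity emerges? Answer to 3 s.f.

Unpolarized light through the first polarizer → I₁ = ½ I₀, now polarized at 60°.
I₂ = I₁ cos²(51°) = 0.5 · 0.396 I₀ = 0.198 I₀.
I₃ = I₂ cos²(56°) = 0.198 · 0.3127 I₀ = 0.06192 I₀.
That is 6.192% of the incident intensity.

≈ 6.19%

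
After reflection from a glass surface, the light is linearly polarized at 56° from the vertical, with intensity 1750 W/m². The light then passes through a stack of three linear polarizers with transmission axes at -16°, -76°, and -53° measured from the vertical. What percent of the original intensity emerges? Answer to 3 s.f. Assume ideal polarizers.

I₁ = 1750 W/m² · cos²(72°) = 167.1 W/m².
I₂ = I₁ · cos²(60°) = 167.1 · 0.25 = 41.78 W/m².
I₃ = I₂ · cos²(23°) = 41.78 · 0.8473 = 35.4 W/m².
That is 2.023% of the incident intensity.

≈ 2.02%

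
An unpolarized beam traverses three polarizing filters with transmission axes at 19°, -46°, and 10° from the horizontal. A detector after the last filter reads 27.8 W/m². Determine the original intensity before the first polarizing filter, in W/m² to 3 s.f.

Unpolarized light through the first polarizer → I₁ = ½ I₀, now polarized at 19°.
I₂ = I₁ cos²(-46° − 19°) = 0.5 I₀ · cos²(65°) = 0.0893 I₀.
I₃ = I₂ cos²(10° + 46°) = 0.0893 I₀ · cos²(56°) = 0.02792 I₀.
So 27.8 W/m² = 0.02792 I₀, giving I₀ = 27.8/0.02792 = 995.5 W/m².

I₀ ≈ 996 W/m²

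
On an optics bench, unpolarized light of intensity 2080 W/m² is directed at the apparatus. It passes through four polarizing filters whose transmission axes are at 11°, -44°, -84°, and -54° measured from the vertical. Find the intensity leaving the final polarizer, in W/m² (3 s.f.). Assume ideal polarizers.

Unpolarized light through the first polarizer → I₁ = 2080 W/m²/2 = 1040 W/m², polarized at 11°.
I₂ = I₁ · cos²(55°) = 1040 · 0.329 = 342.1 W/m².
I₃ = I₂ · cos²(40°) = 342.1 · 0.5868 = 200.8 W/m².
I₄ = I₃ · cos²(30°) = 200.8 · 0.75 = 150.6 W/m².

I ≈ 151 W/m²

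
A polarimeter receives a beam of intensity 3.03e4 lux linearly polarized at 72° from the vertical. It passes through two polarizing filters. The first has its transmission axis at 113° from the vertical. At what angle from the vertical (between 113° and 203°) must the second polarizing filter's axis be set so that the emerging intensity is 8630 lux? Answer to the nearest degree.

θ ≈ 158°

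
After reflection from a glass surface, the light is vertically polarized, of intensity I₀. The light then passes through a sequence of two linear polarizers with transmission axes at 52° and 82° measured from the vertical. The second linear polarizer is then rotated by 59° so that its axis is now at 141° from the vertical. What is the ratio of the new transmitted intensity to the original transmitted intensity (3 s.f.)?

I_new/I_old ≈ 0.000406

Before rotation:
By Malus's law, I₁ = I₀ cos²(52° − 0°) = I₀ cos²(52°) = 0.379 I₀.
I₂ = I₁ cos²(82° − 52°) = 0.379 I₀ · cos²(30°) = 0.2843 I₀.
After rotation:
I₁ = I₀ cos²(52° − 0°) = I₀ cos²(52°) = 0.379 I₀.
I₂ = I₁ cos²(141° − 52°) = 0.379 I₀ · cos²(89°) = 0.0001155 I₀.
Ratio = 0.0001155 / 0.2843 = 0.0004061.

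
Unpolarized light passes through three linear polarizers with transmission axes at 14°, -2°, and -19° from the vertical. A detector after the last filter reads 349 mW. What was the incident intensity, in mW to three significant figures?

I₀ ≈ 826 mW

Unpolarized light through the first polarizer → I₁ = ½ I₀, now polarized at 14°.
I₂ = I₁ cos²(-2° − 14°) = 0.5 I₀ · cos²(16°) = 0.462 I₀.
I₃ = I₂ cos²(-19° + 2°) = 0.462 I₀ · cos²(17°) = 0.4225 I₀.
So 349 mW = 0.4225 I₀, giving I₀ = 349/0.4225 = 826 mW.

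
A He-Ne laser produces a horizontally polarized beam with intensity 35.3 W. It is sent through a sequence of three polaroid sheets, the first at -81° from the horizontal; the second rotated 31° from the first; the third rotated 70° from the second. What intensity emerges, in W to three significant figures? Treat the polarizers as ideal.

I ≈ 0.0742 W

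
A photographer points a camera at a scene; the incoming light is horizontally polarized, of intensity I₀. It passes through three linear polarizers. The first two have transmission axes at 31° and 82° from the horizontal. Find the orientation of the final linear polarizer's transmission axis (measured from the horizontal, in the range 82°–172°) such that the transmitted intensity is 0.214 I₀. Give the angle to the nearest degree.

θ ≈ 113°

By Malus's law, I₁ = I₀ cos²(31° − 0°) = I₀ cos²(31°) = 0.7347 I₀.
I₂ = I₁ cos²(82° − 31°) = 0.7347 I₀ · cos²(51°) = 0.291 I₀.
Need I₃/I₀ = 0.214, so cos²(θ − 82°) = 0.214 / 0.291 = 0.7354.
θ − 82° = arccos(√0.7354) = 31.0°, giving θ ≈ 82 + 31.0 = 113.0°.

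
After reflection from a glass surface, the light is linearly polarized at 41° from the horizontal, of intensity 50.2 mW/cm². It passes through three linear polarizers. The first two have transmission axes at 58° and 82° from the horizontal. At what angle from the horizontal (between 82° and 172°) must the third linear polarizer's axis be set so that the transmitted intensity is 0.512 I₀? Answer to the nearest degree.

θ ≈ 117°

I₁ = I₀ cos²(58° − 41°) = I₀ cos²(17°) = 0.9145 I₀.
I₂ = I₁ cos²(82° − 58°) = 0.9145 I₀ · cos²(24°) = 0.7632 I₀.
Need I₃/I₀ = 0.512, so cos²(θ − 82°) = 0.512 / 0.7632 = 0.6708.
θ − 82° = arccos(√0.6708) = 35.0°, giving θ ≈ 82 + 35.0 = 117.0°.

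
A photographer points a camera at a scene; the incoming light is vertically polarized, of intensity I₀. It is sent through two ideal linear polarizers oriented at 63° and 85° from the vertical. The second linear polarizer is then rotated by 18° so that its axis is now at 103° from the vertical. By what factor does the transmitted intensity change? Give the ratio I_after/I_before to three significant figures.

Before rotation:
By Malus's law, I₁ = I₀ cos²(63° − 0°) = I₀ cos²(63°) = 0.2061 I₀.
I₂ = I₁ cos²(85° − 63°) = 0.2061 I₀ · cos²(22°) = 0.1772 I₀.
After rotation:
I₁ = I₀ cos²(63° − 0°) = I₀ cos²(63°) = 0.2061 I₀.
I₂ = I₁ cos²(103° − 63°) = 0.2061 I₀ · cos²(40°) = 0.1209 I₀.
Ratio = 0.1209 / 0.1772 = 0.6826.

I_new/I_old ≈ 0.683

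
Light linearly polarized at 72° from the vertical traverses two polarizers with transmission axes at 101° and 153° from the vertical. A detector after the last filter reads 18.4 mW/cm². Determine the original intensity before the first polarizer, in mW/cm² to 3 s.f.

I₀ ≈ 63.5 mW/cm²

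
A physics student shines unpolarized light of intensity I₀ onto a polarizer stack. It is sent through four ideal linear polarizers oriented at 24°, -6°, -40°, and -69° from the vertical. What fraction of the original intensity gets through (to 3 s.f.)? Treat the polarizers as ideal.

Unpolarized light through the first polarizer → I₁ = ½ I₀, now polarized at 24°.
I₂ = I₁ cos²(-6° − 24°) = 0.5 I₀ · cos²(30°) = 0.375 I₀.
I₃ = I₂ cos²(-40° + 6°) = 0.375 I₀ · cos²(34°) = 0.2577 I₀.
I₄ = I₃ cos²(-69° + 40°) = 0.2577 I₀ · cos²(29°) = 0.1972 I₀.
Transmitted fraction = 0.1972.

≈ 0.197 I₀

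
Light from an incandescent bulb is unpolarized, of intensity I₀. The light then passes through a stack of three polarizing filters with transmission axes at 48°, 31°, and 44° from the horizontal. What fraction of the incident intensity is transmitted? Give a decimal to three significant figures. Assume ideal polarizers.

≈ 0.434 I₀

Unpolarized light through the first polarizer → I₁ = ½ I₀, now polarized at 48°.
I₂ = I₁ cos²(31° − 48°) = 0.5 I₀ · cos²(17°) = 0.4573 I₀.
I₃ = I₂ cos²(44° − 31°) = 0.4573 I₀ · cos²(13°) = 0.4341 I₀.
Transmitted fraction = 0.4341.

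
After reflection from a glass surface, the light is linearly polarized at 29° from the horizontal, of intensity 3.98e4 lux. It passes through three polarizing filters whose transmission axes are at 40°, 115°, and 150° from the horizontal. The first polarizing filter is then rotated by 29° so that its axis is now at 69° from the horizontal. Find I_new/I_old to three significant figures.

I_new/I_old ≈ 4.39

Before rotation:
By Malus's law, I₁ = I₀ cos²(40° − 29°) = I₀ cos²(11°) = 0.9636 I₀.
I₂ = I₁ cos²(115° − 40°) = 0.9636 I₀ · cos²(75°) = 0.06455 I₀.
I₃ = I₂ cos²(150° − 115°) = 0.06455 I₀ · cos²(35°) = 0.04331 I₀.
After rotation:
I₁ = I₀ cos²(69° − 29°) = I₀ cos²(40°) = 0.5868 I₀.
I₂ = I₁ cos²(115° − 69°) = 0.5868 I₀ · cos²(46°) = 0.2832 I₀.
I₃ = I₂ cos²(150° − 115°) = 0.2832 I₀ · cos²(35°) = 0.19 I₀.
Ratio = 0.19 / 0.04331 = 4.387.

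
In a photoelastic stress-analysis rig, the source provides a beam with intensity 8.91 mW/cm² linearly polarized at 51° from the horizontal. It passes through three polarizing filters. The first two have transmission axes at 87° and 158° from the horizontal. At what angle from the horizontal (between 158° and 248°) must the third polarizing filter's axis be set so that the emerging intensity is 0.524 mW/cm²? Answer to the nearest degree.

I₁ = I₀ cos²(87° − 51°) = I₀ cos²(36°) = 0.6545 I₀.
I₂ = I₁ cos²(158° − 87°) = 0.6545 I₀ · cos²(71°) = 0.06937 I₀.
Target fraction: 0.524 / 8.91 mW/cm² = 0.05881 of I₀.
Need I₃/I₀ = 0.05881, so cos²(θ − 158°) = 0.05881 / 0.06937 = 0.8477.
θ − 158° = arccos(√0.8477) = 23.0°, giving θ ≈ 158 + 23.0 = 181.0°.

θ ≈ 181°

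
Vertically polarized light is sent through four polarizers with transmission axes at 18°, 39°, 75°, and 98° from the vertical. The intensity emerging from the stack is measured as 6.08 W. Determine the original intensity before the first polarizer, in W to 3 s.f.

By Malus's law, I₁ = I₀ cos²(18° − 0°) = I₀ cos²(18°) = 0.9045 I₀.
I₂ = I₁ cos²(39° − 18°) = 0.9045 I₀ · cos²(21°) = 0.7883 I₀.
I₃ = I₂ cos²(75° − 39°) = 0.7883 I₀ · cos²(36°) = 0.516 I₀.
I₄ = I₃ cos²(98° − 75°) = 0.516 I₀ · cos²(23°) = 0.4372 I₀.
So 6.08 W = 0.4372 I₀, giving I₀ = 6.08/0.4372 = 13.91 W.

I₀ ≈ 13.9 W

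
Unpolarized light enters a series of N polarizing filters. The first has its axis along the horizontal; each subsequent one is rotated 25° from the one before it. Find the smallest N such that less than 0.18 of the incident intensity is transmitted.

N = 7

First polarizer halves the unpolarized light: factor 1/2.
Each further stage multiplies by cos²(25°) = 0.8214.
After N polarizers: T = 0.5·0.8214^(N−1). Require T < 0.18 ⇒ N−1 > ln(0.18/0.5)/ln(0.8214) = 5.19, so N−1 ≥ 6 and N = 7.
Check: N=7 gives T = 0.1536 < 0.18; N=6 gives T = 0.187.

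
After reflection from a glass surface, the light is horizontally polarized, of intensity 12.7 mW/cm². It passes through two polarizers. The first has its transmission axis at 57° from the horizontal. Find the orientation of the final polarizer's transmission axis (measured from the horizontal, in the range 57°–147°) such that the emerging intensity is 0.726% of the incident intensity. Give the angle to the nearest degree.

θ ≈ 138°

I₁ = I₀ cos²(57° − 0°) = I₀ cos²(57°) = 0.2966 I₀.
Need I₂/I₀ = 0.00726, so cos²(θ − 57°) = 0.00726 / 0.2966 = 0.02447.
θ − 57° = arccos(√0.02447) = 81.0°, giving θ ≈ 57 + 81.0 = 138.0°.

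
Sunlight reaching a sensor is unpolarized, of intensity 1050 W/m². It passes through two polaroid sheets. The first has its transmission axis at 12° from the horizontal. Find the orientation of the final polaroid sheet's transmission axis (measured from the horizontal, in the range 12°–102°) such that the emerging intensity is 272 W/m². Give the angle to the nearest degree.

θ ≈ 56°

Unpolarized light through the first polarizer → I₁ = ½ I₀, now polarized at 12°.
Target fraction: 272 / 1050 W/m² = 0.259 of I₀.
Need I₂/I₀ = 0.259, so cos²(θ − 12°) = 0.259 / 0.5 = 0.5181.
θ − 12° = arccos(√0.5181) = 44.0°, giving θ ≈ 12 + 44.0 = 56.0°.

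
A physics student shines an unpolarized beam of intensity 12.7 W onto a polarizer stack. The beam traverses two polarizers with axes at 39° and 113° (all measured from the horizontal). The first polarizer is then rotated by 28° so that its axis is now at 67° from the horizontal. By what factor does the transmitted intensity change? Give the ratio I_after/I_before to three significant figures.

Before rotation:
Unpolarized light through the first polarizer → I₁ = ½ I₀, now polarized at 39°.
I₂ = I₁ cos²(113° − 39°) = 0.5 I₀ · cos²(74°) = 0.03799 I₀.
After rotation:
Unpolarized light through the first polarizer → I₁ = ½ I₀, now polarized at 67°.
I₂ = I₁ cos²(113° − 67°) = 0.5 I₀ · cos²(46°) = 0.2413 I₀.
Ratio = 0.2413 / 0.03799 = 6.351.

I_new/I_old ≈ 6.35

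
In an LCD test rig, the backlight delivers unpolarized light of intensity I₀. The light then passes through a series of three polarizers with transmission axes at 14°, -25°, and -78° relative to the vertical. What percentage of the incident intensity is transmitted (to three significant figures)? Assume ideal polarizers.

≈ 10.9%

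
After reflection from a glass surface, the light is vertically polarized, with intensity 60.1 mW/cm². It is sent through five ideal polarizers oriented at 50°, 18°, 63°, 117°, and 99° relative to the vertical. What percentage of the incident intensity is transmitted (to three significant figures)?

I₁ = 60.1 mW/cm² · cos²(50°) = 24.83 mW/cm².
I₂ = I₁ · cos²(32°) = 24.83 · 0.7192 = 17.86 mW/cm².
I₃ = I₂ · cos²(45°) = 17.86 · 0.5 = 8.929 mW/cm².
I₄ = I₃ · cos²(54°) = 8.929 · 0.3455 = 3.085 mW/cm².
I₅ = I₄ · cos²(18°) = 3.085 · 0.9045 = 2.79 mW/cm².
That is 4.643% of the incident intensity.

≈ 4.64%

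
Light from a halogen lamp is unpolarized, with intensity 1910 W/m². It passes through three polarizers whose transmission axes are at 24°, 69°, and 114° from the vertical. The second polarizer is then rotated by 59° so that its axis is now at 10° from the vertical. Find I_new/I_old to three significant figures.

I_new/I_old ≈ 0.220

Before rotation:
Unpolarized light through the first polarizer → I₁ = ½ I₀, now polarized at 24°.
I₂ = I₁ cos²(69° − 24°) = 0.5 I₀ · cos²(45°) = 0.25 I₀.
I₃ = I₂ cos²(114° − 69°) = 0.25 I₀ · cos²(45°) = 0.125 I₀.
After rotation:
Unpolarized light through the first polarizer → I₁ = ½ I₀, now polarized at 24°.
I₂ = I₁ cos²(10° − 24°) = 0.5 I₀ · cos²(14°) = 0.4707 I₀.
Angle between axes 2 and 3: 76°. I₃ = 0.4707 I₀ · cos²(76°) = 0.02755 I₀.
Ratio = 0.02755 / 0.125 = 0.2204.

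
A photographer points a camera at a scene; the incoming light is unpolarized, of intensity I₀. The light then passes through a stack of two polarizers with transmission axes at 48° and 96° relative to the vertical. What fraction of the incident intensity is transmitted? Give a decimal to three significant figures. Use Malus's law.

≈ 0.224 I₀

Unpolarized light through the first polarizer → I₁ = ½ I₀, now polarized at 48°.
I₂ = I₁ cos²(96° − 48°) = 0.5 I₀ · cos²(48°) = 0.2239 I₀.
Transmitted fraction = 0.2239.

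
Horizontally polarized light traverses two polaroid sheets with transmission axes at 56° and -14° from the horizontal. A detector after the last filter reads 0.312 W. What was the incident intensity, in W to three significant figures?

I₀ ≈ 8.53 W

I₁ = I₀ cos²(56° − 0°) = I₀ cos²(56°) = 0.3127 I₀.
I₂ = I₁ cos²(-14° − 56°) = 0.3127 I₀ · cos²(70°) = 0.03658 I₀.
So 0.312 W = 0.03658 I₀, giving I₀ = 0.312/0.03658 = 8.53 W.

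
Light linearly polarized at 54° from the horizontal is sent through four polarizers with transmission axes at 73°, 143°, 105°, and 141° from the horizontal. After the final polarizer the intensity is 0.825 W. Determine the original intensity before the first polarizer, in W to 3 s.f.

I₀ ≈ 19.4 W

I₁ = I₀ cos²(73° − 54°) = I₀ cos²(19°) = 0.894 I₀.
I₂ = I₁ cos²(143° − 73°) = 0.894 I₀ · cos²(70°) = 0.1046 I₀.
I₃ = I₂ cos²(105° − 143°) = 0.1046 I₀ · cos²(38°) = 0.06494 I₀.
I₄ = I₃ cos²(141° − 105°) = 0.06494 I₀ · cos²(36°) = 0.0425 I₀.
So 0.825 W = 0.0425 I₀, giving I₀ = 0.825/0.0425 = 19.41 W.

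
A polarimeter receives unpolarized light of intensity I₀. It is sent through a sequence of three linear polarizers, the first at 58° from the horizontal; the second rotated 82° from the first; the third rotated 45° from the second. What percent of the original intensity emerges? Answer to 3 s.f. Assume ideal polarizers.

≈ 0.484%

Unpolarized light through the first polarizer → I₁ = ½ I₀, now polarized at 58°.
I₂ = I₁ cos²(82°) = 0.5 · 0.01937 I₀ = 0.009685 I₀.
I₃ = I₂ cos²(45°) = 0.009685 · 0.5 I₀ = 0.004842 I₀.
That is 0.4842% of the incident intensity.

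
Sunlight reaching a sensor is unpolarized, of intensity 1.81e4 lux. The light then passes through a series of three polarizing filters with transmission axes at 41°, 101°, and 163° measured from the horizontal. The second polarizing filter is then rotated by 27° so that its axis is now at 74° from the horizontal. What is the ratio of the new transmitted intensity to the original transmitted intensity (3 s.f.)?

Before rotation:
Unpolarized light through the first polarizer → I₁ = ½ I₀, now polarized at 41°.
I₂ = I₁ cos²(101° − 41°) = 0.5 I₀ · cos²(60°) = 0.125 I₀.
I₃ = I₂ cos²(163° − 101°) = 0.125 I₀ · cos²(62°) = 0.02755 I₀.
After rotation:
Unpolarized light through the first polarizer → I₁ = ½ I₀, now polarized at 41°.
I₂ = I₁ cos²(74° − 41°) = 0.5 I₀ · cos²(33°) = 0.3517 I₀.
I₃ = I₂ cos²(163° − 74°) = 0.3517 I₀ · cos²(89°) = 0.0001071 I₀.
Ratio = 0.0001071 / 0.02755 = 0.003888.

I_new/I_old ≈ 0.00389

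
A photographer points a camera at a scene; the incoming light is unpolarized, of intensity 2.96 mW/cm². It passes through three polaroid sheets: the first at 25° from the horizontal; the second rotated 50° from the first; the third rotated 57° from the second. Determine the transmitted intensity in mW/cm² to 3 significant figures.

Unpolarized light through the first polarizer → I₁ = 2.96 mW/cm²/2 = 1.48 mW/cm², polarized at 25°.
I₂ = I₁ · cos²(50°) = 1.48 · 0.4132 = 0.6115 mW/cm².
I₃ = I₂ · cos²(57°) = 0.6115 · 0.2966 = 0.1814 mW/cm².

I ≈ 0.181 mW/cm²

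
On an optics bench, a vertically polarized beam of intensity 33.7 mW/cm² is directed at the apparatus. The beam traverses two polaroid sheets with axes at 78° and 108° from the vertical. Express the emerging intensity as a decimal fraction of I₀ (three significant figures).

I/I₀ ≈ 0.0324

I₁ = 33.7 mW/cm² · cos²(78°) = 1.457 mW/cm².
I₂ = I₁ · cos²(30°) = 1.457 · 0.75 = 1.093 mW/cm².
Transmitted fraction = 0.03242.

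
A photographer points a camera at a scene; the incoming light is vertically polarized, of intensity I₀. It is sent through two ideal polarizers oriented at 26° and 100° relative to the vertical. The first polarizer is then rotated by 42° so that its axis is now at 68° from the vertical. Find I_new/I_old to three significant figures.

I_new/I_old ≈ 1.64

Before rotation:
By Malus's law, I₁ = I₀ cos²(26° − 0°) = I₀ cos²(26°) = 0.8078 I₀.
I₂ = I₁ cos²(100° − 26°) = 0.8078 I₀ · cos²(74°) = 0.06138 I₀.
After rotation:
I₁ = I₀ cos²(68° − 0°) = I₀ cos²(68°) = 0.1403 I₀.
I₂ = I₁ cos²(100° − 68°) = 0.1403 I₀ · cos²(32°) = 0.1009 I₀.
Ratio = 0.1009 / 0.06138 = 1.644.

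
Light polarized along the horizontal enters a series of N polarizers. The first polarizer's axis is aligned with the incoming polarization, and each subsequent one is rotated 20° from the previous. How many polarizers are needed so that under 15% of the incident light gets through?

N = 17

First polarizer is aligned with the polarization: full transmission.
Each further stage multiplies by cos²(20°) = 0.883.
After N polarizers: T = 0.883^(N−1). Require T < 0.15 ⇒ N−1 > ln(0.15)/ln(0.883) = 15.25, so N−1 ≥ 16 and N = 17.
Check: N=17 gives T = 0.1366 < 0.15; N=16 gives T = 0.1547.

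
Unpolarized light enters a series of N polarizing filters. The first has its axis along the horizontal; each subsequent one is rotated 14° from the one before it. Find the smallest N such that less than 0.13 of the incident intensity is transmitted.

First polarizer halves the unpolarized light: factor 1/2.
Each further stage multiplies by cos²(14°) = 0.9415.
After N polarizers: T = 0.5·0.9415^(N−1). Require T < 0.13 ⇒ N−1 > ln(0.13/0.5)/ln(0.9415) = 22.34, so N−1 ≥ 23 and N = 24.
Check: N=24 gives T = 0.1249 < 0.13; N=23 gives T = 0.1327.

N = 24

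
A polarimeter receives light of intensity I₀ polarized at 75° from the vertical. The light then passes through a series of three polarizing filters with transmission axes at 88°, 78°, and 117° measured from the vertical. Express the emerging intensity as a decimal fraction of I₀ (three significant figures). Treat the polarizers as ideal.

By Malus's law, I₁ = I₀ cos²(88° − 75°) = I₀ cos²(13°) = 0.9494 I₀.
I₂ = I₁ cos²(78° − 88°) = 0.9494 I₀ · cos²(10°) = 0.9208 I₀.
I₃ = I₂ cos²(117° − 78°) = 0.9208 I₀ · cos²(39°) = 0.5561 I₀.
Transmitted fraction = 0.5561.

≈ 0.556 I₀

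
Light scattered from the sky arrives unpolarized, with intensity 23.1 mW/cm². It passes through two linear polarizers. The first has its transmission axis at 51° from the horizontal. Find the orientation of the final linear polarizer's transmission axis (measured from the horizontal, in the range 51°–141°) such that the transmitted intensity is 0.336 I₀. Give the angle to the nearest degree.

θ ≈ 86°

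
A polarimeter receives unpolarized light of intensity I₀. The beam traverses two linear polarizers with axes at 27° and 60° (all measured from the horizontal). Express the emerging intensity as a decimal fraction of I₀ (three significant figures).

≈ 0.352 I₀

Unpolarized light through the first polarizer → I₁ = ½ I₀, now polarized at 27°.
I₂ = I₁ cos²(60° − 27°) = 0.5 I₀ · cos²(33°) = 0.3517 I₀.
Transmitted fraction = 0.3517.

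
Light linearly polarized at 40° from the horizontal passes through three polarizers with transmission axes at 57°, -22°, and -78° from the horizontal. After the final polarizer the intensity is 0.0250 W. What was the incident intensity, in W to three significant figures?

I₁ = I₀ cos²(57° − 40°) = I₀ cos²(17°) = 0.9145 I₀.
I₂ = I₁ cos²(-22° − 57°) = 0.9145 I₀ · cos²(79°) = 0.0333 I₀.
I₃ = I₂ cos²(-78° + 22°) = 0.0333 I₀ · cos²(56°) = 0.01041 I₀.
So 0.0250 W = 0.01041 I₀, giving I₀ = 0.0250/0.01041 = 2.401 W.

I₀ ≈ 2.40 W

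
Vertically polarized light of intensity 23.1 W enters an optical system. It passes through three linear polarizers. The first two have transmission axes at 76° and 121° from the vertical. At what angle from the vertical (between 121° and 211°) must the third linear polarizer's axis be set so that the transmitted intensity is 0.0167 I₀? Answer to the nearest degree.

θ ≈ 162°

By Malus's law, I₁ = I₀ cos²(76° − 0°) = I₀ cos²(76°) = 0.05853 I₀.
I₂ = I₁ cos²(121° − 76°) = 0.05853 I₀ · cos²(45°) = 0.02926 I₀.
Need I₃/I₀ = 0.0167, so cos²(θ − 121°) = 0.0167 / 0.02926 = 0.5707.
θ − 121° = arccos(√0.5707) = 40.9°, giving θ ≈ 121 + 40.9 = 161.9°.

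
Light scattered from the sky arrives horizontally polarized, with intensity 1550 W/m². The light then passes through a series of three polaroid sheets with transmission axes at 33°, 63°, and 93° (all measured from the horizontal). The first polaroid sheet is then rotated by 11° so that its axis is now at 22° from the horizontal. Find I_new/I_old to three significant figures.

I_new/I_old ≈ 0.928

Before rotation:
I₁ = I₀ cos²(33° − 0°) = I₀ cos²(33°) = 0.7034 I₀.
I₂ = I₁ cos²(63° − 33°) = 0.7034 I₀ · cos²(30°) = 0.5275 I₀.
I₃ = I₂ cos²(93° − 63°) = 0.5275 I₀ · cos²(30°) = 0.3956 I₀.
After rotation:
I₁ = I₀ cos²(22° − 0°) = I₀ cos²(22°) = 0.8597 I₀.
I₂ = I₁ cos²(63° − 22°) = 0.8597 I₀ · cos²(41°) = 0.4897 I₀.
I₃ = I₂ cos²(93° − 63°) = 0.4897 I₀ · cos²(30°) = 0.3672 I₀.
Ratio = 0.3672 / 0.3956 = 0.9282.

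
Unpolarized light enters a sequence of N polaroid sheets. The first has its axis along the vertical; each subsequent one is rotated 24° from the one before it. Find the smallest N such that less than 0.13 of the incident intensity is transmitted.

N = 9

First polarizer halves the unpolarized light: factor 1/2.
Each further stage multiplies by cos²(24°) = 0.8346.
After N polarizers: T = 0.5·0.8346^(N−1). Require T < 0.13 ⇒ N−1 > ln(0.13/0.5)/ln(0.8346) = 7.45, so N−1 ≥ 8 and N = 9.
Check: N=9 gives T = 0.1177 < 0.13; N=8 gives T = 0.141.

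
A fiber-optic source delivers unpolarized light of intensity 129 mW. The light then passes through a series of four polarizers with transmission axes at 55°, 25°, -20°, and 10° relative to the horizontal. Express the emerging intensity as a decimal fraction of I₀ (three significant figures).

I/I₀ ≈ 0.141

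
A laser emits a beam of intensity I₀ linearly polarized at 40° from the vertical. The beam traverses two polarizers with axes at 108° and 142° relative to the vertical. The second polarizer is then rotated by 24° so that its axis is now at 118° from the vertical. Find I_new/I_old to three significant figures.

Before rotation:
By Malus's law, I₁ = I₀ cos²(108° − 40°) = I₀ cos²(68°) = 0.1403 I₀.
I₂ = I₁ cos²(142° − 108°) = 0.1403 I₀ · cos²(34°) = 0.09645 I₀.
After rotation:
I₁ = I₀ cos²(108° − 40°) = I₀ cos²(68°) = 0.1403 I₀.
I₂ = I₁ cos²(118° − 108°) = 0.1403 I₀ · cos²(10°) = 0.1361 I₀.
Ratio = 0.1361 / 0.09645 = 1.411.

I_new/I_old ≈ 1.41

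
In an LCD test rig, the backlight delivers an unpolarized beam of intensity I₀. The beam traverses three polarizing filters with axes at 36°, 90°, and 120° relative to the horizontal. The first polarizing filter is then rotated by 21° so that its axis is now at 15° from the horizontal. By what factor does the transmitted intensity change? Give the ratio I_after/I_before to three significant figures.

Before rotation:
Unpolarized light through the first polarizer → I₁ = ½ I₀, now polarized at 36°.
I₂ = I₁ cos²(90° − 36°) = 0.5 I₀ · cos²(54°) = 0.1727 I₀.
I₃ = I₂ cos²(120° − 90°) = 0.1727 I₀ · cos²(30°) = 0.1296 I₀.
After rotation:
Unpolarized light through the first polarizer → I₁ = ½ I₀, now polarized at 15°.
I₂ = I₁ cos²(90° − 15°) = 0.5 I₀ · cos²(75°) = 0.03349 I₀.
I₃ = I₂ cos²(120° − 90°) = 0.03349 I₀ · cos²(30°) = 0.02512 I₀.
Ratio = 0.02512 / 0.1296 = 0.1939.

I_new/I_old ≈ 0.194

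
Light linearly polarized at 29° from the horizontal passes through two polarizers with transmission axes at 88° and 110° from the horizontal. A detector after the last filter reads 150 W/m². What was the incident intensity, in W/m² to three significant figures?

I₁ = I₀ cos²(88° − 29°) = I₀ cos²(59°) = 0.2653 I₀.
I₂ = I₁ cos²(110° − 88°) = 0.2653 I₀ · cos²(22°) = 0.228 I₀.
So 150 W/m² = 0.228 I₀, giving I₀ = 150/0.228 = 657.8 W/m².

I₀ ≈ 658 W/m²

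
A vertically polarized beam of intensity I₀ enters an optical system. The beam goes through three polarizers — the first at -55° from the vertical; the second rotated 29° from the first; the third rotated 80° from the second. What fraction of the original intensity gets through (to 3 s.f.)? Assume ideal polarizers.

By Malus's law, I₁ = I₀ cos²(-55° − 0°) = I₀ cos²(55°) = 0.329 I₀.
I₂ = I₁ cos²(29°) = 0.329 · 0.765 I₀ = 0.2517 I₀.
I₃ = I₂ cos²(80°) = 0.2517 · 0.03015 I₀ = 0.007589 I₀.
Transmitted fraction = 0.007589.

≈ 0.00759 I₀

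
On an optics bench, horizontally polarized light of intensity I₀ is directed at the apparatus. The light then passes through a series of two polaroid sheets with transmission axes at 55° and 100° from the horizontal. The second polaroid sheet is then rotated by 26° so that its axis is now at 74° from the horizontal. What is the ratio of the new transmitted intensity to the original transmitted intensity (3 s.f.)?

I_new/I_old ≈ 1.79

Before rotation:
I₁ = I₀ cos²(55° − 0°) = I₀ cos²(55°) = 0.329 I₀.
I₂ = I₁ cos²(100° − 55°) = 0.329 I₀ · cos²(45°) = 0.1645 I₀.
After rotation:
I₁ = I₀ cos²(55° − 0°) = I₀ cos²(55°) = 0.329 I₀.
I₂ = I₁ cos²(74° − 55°) = 0.329 I₀ · cos²(19°) = 0.2941 I₀.
Ratio = 0.2941 / 0.1645 = 1.788.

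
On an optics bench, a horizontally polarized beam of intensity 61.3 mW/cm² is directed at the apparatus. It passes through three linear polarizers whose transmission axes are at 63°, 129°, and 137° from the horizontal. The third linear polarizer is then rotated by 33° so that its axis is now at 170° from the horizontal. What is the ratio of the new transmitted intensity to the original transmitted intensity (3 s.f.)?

Before rotation:
I₁ = I₀ cos²(63° − 0°) = I₀ cos²(63°) = 0.2061 I₀.
I₂ = I₁ cos²(129° − 63°) = 0.2061 I₀ · cos²(66°) = 0.0341 I₀.
I₃ = I₂ cos²(137° − 129°) = 0.0341 I₀ · cos²(8°) = 0.03344 I₀.
After rotation:
I₁ = I₀ cos²(63° − 0°) = I₀ cos²(63°) = 0.2061 I₀.
I₂ = I₁ cos²(129° − 63°) = 0.2061 I₀ · cos²(66°) = 0.0341 I₀.
I₃ = I₂ cos²(170° − 129°) = 0.0341 I₀ · cos²(41°) = 0.01942 I₀.
Ratio = 0.01942 / 0.03344 = 0.5808.

I_new/I_old ≈ 0.581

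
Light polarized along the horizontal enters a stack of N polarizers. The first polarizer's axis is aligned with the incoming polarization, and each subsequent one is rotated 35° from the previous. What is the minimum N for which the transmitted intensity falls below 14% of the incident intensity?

N = 6

First polarizer is aligned with the polarization: full transmission.
Each further stage multiplies by cos²(35°) = 0.671.
After N polarizers: T = 0.671^(N−1). Require T < 0.14 ⇒ N−1 > ln(0.14)/ln(0.671) = 4.93, so N−1 ≥ 5 and N = 6.
Check: N=6 gives T = 0.136 < 0.14; N=5 gives T = 0.2027.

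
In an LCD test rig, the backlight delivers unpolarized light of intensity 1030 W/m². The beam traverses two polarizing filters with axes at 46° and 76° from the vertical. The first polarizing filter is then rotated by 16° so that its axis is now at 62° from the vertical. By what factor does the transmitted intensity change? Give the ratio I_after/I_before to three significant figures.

Before rotation:
Unpolarized light through the first polarizer → I₁ = ½ I₀, now polarized at 46°.
I₂ = I₁ cos²(76° − 46°) = 0.5 I₀ · cos²(30°) = 0.375 I₀.
After rotation:
Unpolarized light through the first polarizer → I₁ = ½ I₀, now polarized at 62°.
I₂ = I₁ cos²(76° − 62°) = 0.5 I₀ · cos²(14°) = 0.4707 I₀.
Ratio = 0.4707 / 0.375 = 1.255.

I_new/I_old ≈ 1.26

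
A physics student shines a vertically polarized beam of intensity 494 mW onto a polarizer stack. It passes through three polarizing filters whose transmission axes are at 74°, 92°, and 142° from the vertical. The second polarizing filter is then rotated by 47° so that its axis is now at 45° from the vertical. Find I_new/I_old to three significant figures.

I_new/I_old ≈ 0.0304

Before rotation:
By Malus's law, I₁ = I₀ cos²(74° − 0°) = I₀ cos²(74°) = 0.07598 I₀.
I₂ = I₁ cos²(92° − 74°) = 0.07598 I₀ · cos²(18°) = 0.06872 I₀.
I₃ = I₂ cos²(142° − 92°) = 0.06872 I₀ · cos²(50°) = 0.02839 I₀.
After rotation:
I₁ = I₀ cos²(74° − 0°) = I₀ cos²(74°) = 0.07598 I₀.
I₂ = I₁ cos²(45° − 74°) = 0.07598 I₀ · cos²(29°) = 0.05812 I₀.
Angle between axes 2 and 3: 83°. I₃ = 0.05812 I₀ · cos²(83°) = 0.0008632 I₀.
Ratio = 0.0008632 / 0.02839 = 0.0304.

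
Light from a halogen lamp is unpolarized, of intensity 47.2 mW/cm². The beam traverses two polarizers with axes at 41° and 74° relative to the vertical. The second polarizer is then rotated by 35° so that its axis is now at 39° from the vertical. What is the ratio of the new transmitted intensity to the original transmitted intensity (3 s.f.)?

Before rotation:
Unpolarized light through the first polarizer → I₁ = ½ I₀, now polarized at 41°.
I₂ = I₁ cos²(74° − 41°) = 0.5 I₀ · cos²(33°) = 0.3517 I₀.
After rotation:
Unpolarized light through the first polarizer → I₁ = ½ I₀, now polarized at 41°.
I₂ = I₁ cos²(39° − 41°) = 0.5 I₀ · cos²(2°) = 0.4994 I₀.
Ratio = 0.4994 / 0.3517 = 1.42.

I_new/I_old ≈ 1.42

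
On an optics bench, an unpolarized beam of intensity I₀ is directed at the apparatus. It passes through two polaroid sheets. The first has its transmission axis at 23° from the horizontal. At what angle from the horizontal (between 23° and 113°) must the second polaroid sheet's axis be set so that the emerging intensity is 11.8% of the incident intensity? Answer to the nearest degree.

Unpolarized light through the first polarizer → I₁ = ½ I₀, now polarized at 23°.
Need I₂/I₀ = 0.118, so cos²(θ − 23°) = 0.118 / 0.5 = 0.236.
θ − 23° = arccos(√0.236) = 60.9°, giving θ ≈ 23 + 60.9 = 83.9°.

θ ≈ 84°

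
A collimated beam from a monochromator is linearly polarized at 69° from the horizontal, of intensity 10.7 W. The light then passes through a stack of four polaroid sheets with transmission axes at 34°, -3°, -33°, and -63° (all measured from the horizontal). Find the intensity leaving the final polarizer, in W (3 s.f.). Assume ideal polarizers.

I ≈ 2.58 W

I₁ = 10.7 W · cos²(35°) = 7.18 W.
I₂ = I₁ · cos²(37°) = 7.18 · 0.6378 = 4.579 W.
I₃ = I₂ · cos²(30°) = 4.579 · 0.75 = 3.435 W.
I₄ = I₃ · cos²(30°) = 3.435 · 0.75 = 2.576 W.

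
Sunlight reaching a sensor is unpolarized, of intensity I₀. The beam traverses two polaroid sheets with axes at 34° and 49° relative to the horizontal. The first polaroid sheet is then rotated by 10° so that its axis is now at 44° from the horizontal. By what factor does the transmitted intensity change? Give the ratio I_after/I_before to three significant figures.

I_new/I_old ≈ 1.06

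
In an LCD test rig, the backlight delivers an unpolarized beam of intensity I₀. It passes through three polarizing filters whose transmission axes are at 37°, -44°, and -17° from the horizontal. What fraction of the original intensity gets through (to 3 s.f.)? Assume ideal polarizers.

Unpolarized light through the first polarizer → I₁ = ½ I₀, now polarized at 37°.
I₂ = I₁ cos²(-44° − 37°) = 0.5 I₀ · cos²(81°) = 0.01224 I₀.
I₃ = I₂ cos²(-17° + 44°) = 0.01224 I₀ · cos²(27°) = 0.009714 I₀.
Transmitted fraction = 0.009714.

≈ 0.00971 I₀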